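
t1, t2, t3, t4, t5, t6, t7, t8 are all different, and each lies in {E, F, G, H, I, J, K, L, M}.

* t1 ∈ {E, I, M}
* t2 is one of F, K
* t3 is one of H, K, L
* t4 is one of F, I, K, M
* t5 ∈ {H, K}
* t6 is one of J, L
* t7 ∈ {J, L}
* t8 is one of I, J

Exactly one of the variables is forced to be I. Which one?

The 8 variables together cover exactly {E, F, H, I, J, K, L, M} — 8 values for 8 variables — and E appears only in t1's list, so t1 = E.
The 7 still-open variables draw from only 7 values {F, H, I, J, K, L, M}, so each is used; only t4 can be M, hence t4 = M.
The 6 still-open variables together cover exactly {F, H, I, J, K, L} — 6 values for 6 variables — and F appears only in t2's list, so t2 = F.
The 5 still-open variables draw from only 5 values {H, I, J, K, L}, so each is used; only t8 can be I, hence t8 = I.

t8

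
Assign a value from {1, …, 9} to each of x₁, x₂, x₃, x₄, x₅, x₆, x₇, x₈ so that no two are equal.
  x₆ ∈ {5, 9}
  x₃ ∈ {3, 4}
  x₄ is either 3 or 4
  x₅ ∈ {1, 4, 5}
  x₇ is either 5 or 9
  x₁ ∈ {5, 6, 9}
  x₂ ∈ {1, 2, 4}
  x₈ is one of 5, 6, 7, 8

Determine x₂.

2

x₃ and x₄ between them cover only {3, 4} — a naked pair. Remove those values from x₂, x₅.
x₆ and x₇ share exactly the 2 values {5, 9}; by pigeonhole those values go to them, so strike 5, 9 from x₁, x₅, x₈.
That leaves x₁ = 6. So x₈ can't be 6.
x₅ has just one choice, so x₅ = 1. Remove 1 from x₂.
So x₂ = 2.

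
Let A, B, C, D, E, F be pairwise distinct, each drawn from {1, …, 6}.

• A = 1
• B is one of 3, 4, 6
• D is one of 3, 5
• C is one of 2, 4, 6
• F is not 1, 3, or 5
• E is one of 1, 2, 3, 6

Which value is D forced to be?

A must be 1 (only option left). So E can't be 1.
Among the 5 still-open variables, 5 fits only D (and all 5 values in {2, 3, 4, 5, 6} must be used), so D = 5.

5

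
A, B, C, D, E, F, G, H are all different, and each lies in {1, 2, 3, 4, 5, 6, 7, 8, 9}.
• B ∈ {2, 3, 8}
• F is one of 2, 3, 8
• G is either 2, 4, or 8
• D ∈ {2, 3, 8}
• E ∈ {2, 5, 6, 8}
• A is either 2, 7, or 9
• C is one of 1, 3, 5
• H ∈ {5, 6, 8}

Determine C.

1

B, D, F share exactly the 3 values {2, 3, 8}; by pigeonhole those values go to them, so strike 2, 3, 8 from A, C, E, G, H.
G must be 4 (only option left).
E and H between them cover only {5, 6} — a naked pair. Remove those values from C.
So C = 1.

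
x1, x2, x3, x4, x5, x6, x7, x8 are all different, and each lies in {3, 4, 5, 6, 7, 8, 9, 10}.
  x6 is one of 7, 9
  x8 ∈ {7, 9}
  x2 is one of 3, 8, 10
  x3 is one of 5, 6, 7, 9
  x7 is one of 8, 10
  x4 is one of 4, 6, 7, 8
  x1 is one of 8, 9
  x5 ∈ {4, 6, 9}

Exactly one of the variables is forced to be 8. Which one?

x1

The 8 variables draw from only 8 values {3, 4, 5, 6, 7, 8, 9, 10}, so each is used; only x2 can be 3, hence x2 = 3.
The 7 still-open variables together cover exactly {4, 5, 6, 7, 8, 9, 10} — 7 values for 7 variables — and 5 appears only in x3's list, so x3 = 5.
The 6 still-open variables draw from only 6 values {4, 6, 7, 8, 9, 10}, so each is used; only x7 can be 10, hence x7 = 10.
x6 and x8 between them cover only {7, 9} — a naked pair. Remove those values from x1, x4, x5.
So 8 goes to x1.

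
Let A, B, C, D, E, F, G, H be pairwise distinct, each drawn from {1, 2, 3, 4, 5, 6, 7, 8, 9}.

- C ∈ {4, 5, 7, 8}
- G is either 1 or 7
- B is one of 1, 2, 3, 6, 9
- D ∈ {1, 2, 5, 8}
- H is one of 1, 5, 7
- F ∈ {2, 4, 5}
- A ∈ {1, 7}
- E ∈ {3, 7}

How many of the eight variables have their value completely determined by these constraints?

2

A and G between them cover only {1, 7} — a naked pair. Remove those values from B, C, D, E, H.
E must be 3 (only option left). Remove 3 from B.
H has just one choice, so H = 5. Strike 5 from C, D, F.
The 3 variables C, D, F are confined to {2, 4, 8}, which locks those values in; drop them from B.
Determined: E=3, H=5. The other variables each still have more than one consistent value. That makes 2.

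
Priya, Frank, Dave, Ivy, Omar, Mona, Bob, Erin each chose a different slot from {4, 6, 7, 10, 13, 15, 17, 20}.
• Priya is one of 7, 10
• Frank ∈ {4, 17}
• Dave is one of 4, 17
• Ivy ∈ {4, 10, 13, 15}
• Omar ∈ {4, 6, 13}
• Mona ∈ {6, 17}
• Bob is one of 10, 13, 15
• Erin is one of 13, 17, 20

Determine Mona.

The 8 variables draw from only 8 values {4, 6, 7, 10, 13, 15, 17, 20}, so each is used; only Priya can be 7, hence Priya = 7.
Among the 7 still-open variables, 20 fits only Erin (and all 7 values in {4, 6, 10, 13, 15, 17, 20} must be used), so Erin = 20.
Frank and Dave share exactly the 2 values {4, 17}; by pigeonhole those values go to them, so strike 4, 17 from Ivy, Omar, Mona.
So Mona = 6.

6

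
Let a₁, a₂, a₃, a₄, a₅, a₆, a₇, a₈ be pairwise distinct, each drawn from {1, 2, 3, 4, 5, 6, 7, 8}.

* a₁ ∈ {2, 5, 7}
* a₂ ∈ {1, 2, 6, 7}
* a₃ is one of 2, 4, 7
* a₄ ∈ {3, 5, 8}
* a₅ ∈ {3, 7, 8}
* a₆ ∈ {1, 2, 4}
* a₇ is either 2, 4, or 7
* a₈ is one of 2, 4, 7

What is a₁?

5

The 8 variables draw from only 8 values {1, 2, 3, 4, 5, 6, 7, 8}, so each is used; only a₂ can be 6, hence a₂ = 6.
The 7 still-open variables draw from only 7 values {1, 2, 3, 4, 5, 7, 8}, so each is used; only a₆ can be 1, hence a₆ = 1.
a₃, a₇, a₈ between them cover only {2, 4, 7} — a naked triple. Remove those values from a₁, a₅.
So a₁ = 5.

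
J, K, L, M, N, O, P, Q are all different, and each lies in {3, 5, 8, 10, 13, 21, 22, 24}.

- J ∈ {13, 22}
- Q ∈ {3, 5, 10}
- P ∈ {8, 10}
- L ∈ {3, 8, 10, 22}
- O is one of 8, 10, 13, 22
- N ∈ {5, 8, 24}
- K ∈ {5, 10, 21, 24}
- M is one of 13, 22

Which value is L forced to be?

3

Among the 8 variables, 21 fits only K (and all 8 values in {3, 5, 8, 10, 13, 21, 22, 24} must be used), so K = 21.
Among the 7 still-open variables, 24 fits only N (and all 7 values in {3, 5, 8, 10, 13, 22, 24} must be used), so N = 24.
Among the 6 still-open variables, 5 fits only Q (and all 6 values in {3, 5, 8, 10, 13, 22} must be used), so Q = 5.
The 5 still-open variables together cover exactly {3, 8, 10, 13, 22} — 5 values for 5 variables — and 3 appears only in L's list, so L = 3.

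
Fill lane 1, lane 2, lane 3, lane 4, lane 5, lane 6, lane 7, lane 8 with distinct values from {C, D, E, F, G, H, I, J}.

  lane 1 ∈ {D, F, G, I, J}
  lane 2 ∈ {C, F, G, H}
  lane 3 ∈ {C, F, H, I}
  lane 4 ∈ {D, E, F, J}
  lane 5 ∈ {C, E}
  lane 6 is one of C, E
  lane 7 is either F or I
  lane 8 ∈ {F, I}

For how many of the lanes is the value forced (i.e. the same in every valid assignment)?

lane 5 and lane 6 share exactly the 2 values {C, E}; by pigeonhole those values go to them, so strike C, E from lane 2, lane 3, lane 4.
The 2 variables lane 7 and lane 8 are confined to {F, I}, which locks those values in; drop them from lane 1, lane 2, lane 3, lane 4.
lane 3 has just one choice, so lane 3 = H. Strike H from lane 2.
lane 2 must be G (only option left). So lane 1 can't be G.
Determined: lane 2=G, lane 3=H. The other lanes each still have more than one consistent value. That makes 2.

2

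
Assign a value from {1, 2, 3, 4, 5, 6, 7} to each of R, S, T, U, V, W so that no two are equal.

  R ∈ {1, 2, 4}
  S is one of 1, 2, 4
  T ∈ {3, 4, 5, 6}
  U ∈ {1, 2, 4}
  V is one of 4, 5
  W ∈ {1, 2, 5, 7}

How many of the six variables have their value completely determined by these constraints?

2

The 3 variables R, S, U are confined to {1, 2, 4}, which locks those values in; drop them from T, V, W.
V has just one choice, so V = 5. Strike 5 from T, W.
W has just one choice, so W = 7.
Determined: V=5, W=7. The other variables each still have more than one consistent value. That makes 2.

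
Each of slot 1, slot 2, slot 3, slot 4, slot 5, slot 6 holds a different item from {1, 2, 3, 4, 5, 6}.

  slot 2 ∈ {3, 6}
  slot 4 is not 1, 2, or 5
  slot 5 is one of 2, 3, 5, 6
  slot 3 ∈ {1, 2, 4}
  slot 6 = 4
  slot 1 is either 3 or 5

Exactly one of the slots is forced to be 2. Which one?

slot 6's domain is down to {4}, so slot 6 = 4. Strike 4 from slot 3, slot 4.
The 5 still-open variables draw from only 5 values {1, 2, 3, 5, 6}, so each is used; only slot 3 can be 1, hence slot 3 = 1.
The 4 still-open variables draw from only 4 values {2, 3, 5, 6}, so each is used; only slot 5 can be 2, hence slot 5 = 2.

slot 5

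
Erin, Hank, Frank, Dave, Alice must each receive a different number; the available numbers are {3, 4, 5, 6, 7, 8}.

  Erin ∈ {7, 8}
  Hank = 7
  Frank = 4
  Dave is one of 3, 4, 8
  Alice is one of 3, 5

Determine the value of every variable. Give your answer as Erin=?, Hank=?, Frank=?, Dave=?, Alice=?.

Erin=8, Hank=7, Frank=4, Dave=3, Alice=5

Hank must be 7 (only option left). Strike 7 from Erin.
Frank has just one choice, so Frank = 4. So Dave can't be 4.
That leaves Erin = 8. Eliminate 8 elsewhere: Dave.
That leaves Dave = 3. Eliminate 3 elsewhere: Alice.
Alice must be 5 (only option left).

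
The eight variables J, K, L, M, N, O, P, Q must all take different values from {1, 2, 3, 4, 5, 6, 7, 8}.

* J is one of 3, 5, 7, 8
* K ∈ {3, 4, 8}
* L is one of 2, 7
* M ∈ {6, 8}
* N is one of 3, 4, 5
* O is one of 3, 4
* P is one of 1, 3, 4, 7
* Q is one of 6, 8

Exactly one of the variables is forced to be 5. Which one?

The 8 variables draw from only 8 values {1, 2, 3, 4, 5, 6, 7, 8}, so each is used; only P can be 1, hence P = 1.
The 7 still-open variables draw from only 7 values {2, 3, 4, 5, 6, 7, 8}, so each is used; only L can be 2, hence L = 2.
Among the 6 still-open variables, 7 fits only J (and all 6 values in {3, 4, 5, 6, 7, 8} must be used), so J = 7.
The 5 still-open variables draw from only 5 values {3, 4, 5, 6, 8}, so each is used; only N can be 5, hence N = 5.

N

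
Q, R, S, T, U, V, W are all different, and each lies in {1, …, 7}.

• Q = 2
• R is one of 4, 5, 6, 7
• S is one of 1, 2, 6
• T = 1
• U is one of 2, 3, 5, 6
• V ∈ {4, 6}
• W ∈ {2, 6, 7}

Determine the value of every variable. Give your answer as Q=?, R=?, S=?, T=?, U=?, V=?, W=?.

Q has just one choice, so Q = 2. Strike 2 from S, U, W.
T must be 1 (only option left). So S can't be 1.
S has just one choice, so S = 6. Eliminate 6 elsewhere: R, U, V, W.
That leaves V = 4. So R can't be 4.
That leaves W = 7. So R can't be 7.
R's domain is down to {5}, so R = 5. Eliminate 5 elsewhere: U.
U has just one choice, so U = 3.

Q=2, R=5, S=6, T=1, U=3, V=4, W=7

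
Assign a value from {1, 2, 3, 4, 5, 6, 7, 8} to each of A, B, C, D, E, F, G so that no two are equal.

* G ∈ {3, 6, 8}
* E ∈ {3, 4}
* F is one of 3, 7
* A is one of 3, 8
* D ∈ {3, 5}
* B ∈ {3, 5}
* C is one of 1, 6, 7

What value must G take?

6

Among the 7 variables, 1 fits only C (and all 7 values in {1, 3, 4, 5, 6, 7, 8} must be used), so C = 1.
The 6 still-open variables draw from only 6 values {3, 4, 5, 6, 7, 8}, so each is used; only E can be 4, hence E = 4.
The 5 still-open variables together cover exactly {3, 5, 6, 7, 8} — 5 values for 5 variables — and 6 appears only in G's list, so G = 6.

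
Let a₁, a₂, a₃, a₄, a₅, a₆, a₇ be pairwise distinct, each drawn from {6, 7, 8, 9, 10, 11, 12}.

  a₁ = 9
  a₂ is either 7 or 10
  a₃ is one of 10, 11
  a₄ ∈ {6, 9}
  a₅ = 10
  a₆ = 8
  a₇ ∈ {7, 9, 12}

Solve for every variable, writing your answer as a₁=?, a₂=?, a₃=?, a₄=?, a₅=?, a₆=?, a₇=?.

a₁=9, a₂=7, a₃=11, a₄=6, a₅=10, a₆=8, a₇=12

a₁ must be 9 (only option left). Eliminate 9 elsewhere: a₄, a₇.
That leaves a₄ = 6.
a₅ has just one choice, so a₅ = 10. Remove 10 from a₂, a₃.
a₆ has just one choice, so a₆ = 8.
a₂ has just one choice, so a₂ = 7. So a₇ can't be 7.
a₃ has just one choice, so a₃ = 11.
That leaves a₇ = 12.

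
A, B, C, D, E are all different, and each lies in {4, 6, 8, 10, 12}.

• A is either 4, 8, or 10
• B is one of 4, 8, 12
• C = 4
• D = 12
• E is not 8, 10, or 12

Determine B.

8

C's domain is down to {4}, so C = 4. Remove 4 from A, B, E.
That leaves D = 12. Remove 12 from B.
So B = 8.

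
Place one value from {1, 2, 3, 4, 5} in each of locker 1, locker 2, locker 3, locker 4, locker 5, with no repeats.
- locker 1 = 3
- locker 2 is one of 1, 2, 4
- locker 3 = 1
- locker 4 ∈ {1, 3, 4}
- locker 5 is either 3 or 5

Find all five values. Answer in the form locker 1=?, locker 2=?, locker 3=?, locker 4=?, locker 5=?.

locker 1 has just one choice, so locker 1 = 3. Eliminate 3 elsewhere: locker 4, locker 5.
locker 3 has just one choice, so locker 3 = 1. Eliminate 1 elsewhere: locker 2, locker 4.
That leaves locker 4 = 4. Remove 4 from locker 2.
locker 5's domain is down to {5}, so locker 5 = 5.
That leaves locker 2 = 2.

locker 1=3, locker 2=2, locker 3=1, locker 4=4, locker 5=5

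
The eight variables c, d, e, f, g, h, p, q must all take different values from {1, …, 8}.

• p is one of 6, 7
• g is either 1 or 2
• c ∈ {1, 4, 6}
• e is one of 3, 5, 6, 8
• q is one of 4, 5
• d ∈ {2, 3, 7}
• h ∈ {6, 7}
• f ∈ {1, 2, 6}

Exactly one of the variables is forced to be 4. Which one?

c

Among the 8 variables, 8 fits only e (and all 8 values in {1, 2, 3, 4, 5, 6, 7, 8} must be used), so e = 8.
Among the 7 still-open variables, 3 fits only d (and all 7 values in {1, 2, 3, 4, 5, 6, 7} must be used), so d = 3.
The 6 still-open variables draw from only 6 values {1, 2, 4, 5, 6, 7}, so each is used; only q can be 5, hence q = 5.
Among the 5 still-open variables, 4 fits only c (and all 5 values in {1, 2, 4, 6, 7} must be used), so c = 4.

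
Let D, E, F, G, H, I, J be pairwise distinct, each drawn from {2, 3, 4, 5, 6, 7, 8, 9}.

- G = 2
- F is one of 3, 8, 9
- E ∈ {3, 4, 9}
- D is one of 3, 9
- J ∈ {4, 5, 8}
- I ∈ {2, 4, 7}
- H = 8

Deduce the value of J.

G's domain is down to {2}, so G = 2. Remove 2 from I.
That leaves H = 8. Remove 8 from F, J.
The 5 still-open variables together cover exactly {3, 4, 5, 7, 9} — 5 values for 5 variables — and 5 appears only in J's list, so J = 5.

5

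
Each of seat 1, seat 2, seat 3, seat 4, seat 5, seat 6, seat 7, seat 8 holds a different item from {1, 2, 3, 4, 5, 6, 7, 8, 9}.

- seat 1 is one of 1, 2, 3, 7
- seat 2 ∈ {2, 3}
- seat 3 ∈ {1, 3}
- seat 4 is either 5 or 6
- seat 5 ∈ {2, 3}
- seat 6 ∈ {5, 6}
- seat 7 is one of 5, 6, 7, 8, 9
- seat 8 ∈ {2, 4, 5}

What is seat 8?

seat 2 and seat 5 between them cover only {2, 3} — a naked pair. Remove those values from seat 1, seat 3, seat 8.
seat 3 must be 1 (only option left). Remove 1 from seat 1.
seat 1 has just one choice, so seat 1 = 7. So seat 7 can't be 7.
seat 4 and seat 6 between them cover only {5, 6} — a naked pair. Remove those values from seat 7, seat 8.
So seat 8 = 4.

4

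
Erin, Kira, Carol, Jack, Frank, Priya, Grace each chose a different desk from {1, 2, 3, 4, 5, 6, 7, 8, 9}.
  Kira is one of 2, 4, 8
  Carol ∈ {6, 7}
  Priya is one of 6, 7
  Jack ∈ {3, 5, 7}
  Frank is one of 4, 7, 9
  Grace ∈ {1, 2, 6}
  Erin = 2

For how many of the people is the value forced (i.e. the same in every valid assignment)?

Erin has just one choice, so Erin = 2. So Kira, Grace can't be 2.
The 2 variables Carol and Priya are confined to {6, 7}, which locks those values in; drop them from Jack, Frank, Grace.
Grace must be 1 (only option left).
Determined: Erin=2, Grace=1. The other people each still have more than one consistent value. That makes 2.

2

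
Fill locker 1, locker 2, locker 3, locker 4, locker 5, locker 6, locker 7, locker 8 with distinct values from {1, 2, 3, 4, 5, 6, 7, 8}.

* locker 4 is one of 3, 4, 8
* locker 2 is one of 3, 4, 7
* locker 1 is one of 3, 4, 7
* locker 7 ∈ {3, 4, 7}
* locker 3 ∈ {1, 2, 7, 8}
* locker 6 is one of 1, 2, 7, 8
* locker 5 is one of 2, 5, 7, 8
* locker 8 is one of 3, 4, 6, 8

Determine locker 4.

8

The 8 variables draw from only 8 values {1, 2, 3, 4, 5, 6, 7, 8}, so each is used; only locker 5 can be 5, hence locker 5 = 5.
The 7 still-open variables draw from only 7 values {1, 2, 3, 4, 6, 7, 8}, so each is used; only locker 8 can be 6, hence locker 8 = 6.
locker 1, locker 2, locker 7 share exactly the 3 values {3, 4, 7}; by pigeonhole those values go to them, so strike 3, 4, 7 from locker 3, locker 4, locker 6.
So locker 4 = 8.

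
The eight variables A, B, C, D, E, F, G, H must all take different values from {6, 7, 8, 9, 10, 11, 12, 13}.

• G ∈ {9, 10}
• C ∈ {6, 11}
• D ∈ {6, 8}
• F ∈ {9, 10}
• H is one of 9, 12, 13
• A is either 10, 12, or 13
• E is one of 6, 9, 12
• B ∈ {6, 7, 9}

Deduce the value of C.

11

The 8 variables together cover exactly {6, 7, 8, 9, 10, 11, 12, 13} — 8 values for 8 variables — and 7 appears only in B's list, so B = 7.
The 7 still-open variables draw from only 7 values {6, 8, 9, 10, 11, 12, 13}, so each is used; only D can be 8, hence D = 8.
Among the 6 still-open variables, 11 fits only C (and all 6 values in {6, 9, 10, 11, 12, 13} must be used), so C = 11.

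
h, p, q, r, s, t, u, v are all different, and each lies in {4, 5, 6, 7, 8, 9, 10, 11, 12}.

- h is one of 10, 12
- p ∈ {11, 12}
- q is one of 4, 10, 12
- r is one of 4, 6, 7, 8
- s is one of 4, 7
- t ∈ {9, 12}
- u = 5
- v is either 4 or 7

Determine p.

u must be 5 (only option left).
The 2 variables s and v are confined to {4, 7}, which locks those values in; drop them from q, r.
The 2 variables h and q are confined to {10, 12}, which locks those values in; drop them from p, t.
So p = 11.

11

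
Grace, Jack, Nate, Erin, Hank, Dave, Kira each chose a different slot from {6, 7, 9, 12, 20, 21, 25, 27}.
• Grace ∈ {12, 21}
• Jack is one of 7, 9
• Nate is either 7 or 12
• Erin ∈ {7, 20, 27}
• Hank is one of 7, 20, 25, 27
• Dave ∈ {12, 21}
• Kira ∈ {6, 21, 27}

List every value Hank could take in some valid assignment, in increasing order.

20, 25, 27

The 2 variables Grace and Dave are confined to {12, 21}, which locks those values in; drop them from Nate, Kira.
Nate has just one choice, so Nate = 7. Remove 7 from Jack, Erin, Hank.
Jack's domain is down to {9}, so Jack = 9.
No further eliminations apply; Hank can still be any of 20, 25, 27.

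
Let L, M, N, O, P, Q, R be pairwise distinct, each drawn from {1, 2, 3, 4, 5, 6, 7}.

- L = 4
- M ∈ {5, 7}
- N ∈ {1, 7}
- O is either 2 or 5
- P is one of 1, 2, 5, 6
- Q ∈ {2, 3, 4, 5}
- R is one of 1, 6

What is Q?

L must be 4 (only option left). Remove 4 from Q.
The 6 still-open variables draw from only 6 values {1, 2, 3, 5, 6, 7}, so each is used; only Q can be 3, hence Q = 3.

3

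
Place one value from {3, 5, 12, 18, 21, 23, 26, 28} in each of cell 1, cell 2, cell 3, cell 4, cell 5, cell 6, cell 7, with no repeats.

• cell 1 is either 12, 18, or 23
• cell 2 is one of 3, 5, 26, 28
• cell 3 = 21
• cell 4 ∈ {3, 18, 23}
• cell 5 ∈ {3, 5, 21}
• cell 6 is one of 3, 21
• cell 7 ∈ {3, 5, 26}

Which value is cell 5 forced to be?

5

cell 3 must be 21 (only option left). So cell 5, cell 6 can't be 21.
cell 6's domain is down to {3}, so cell 6 = 3. Eliminate 3 elsewhere: cell 2, cell 4, cell 5, cell 7.
So cell 5 = 5.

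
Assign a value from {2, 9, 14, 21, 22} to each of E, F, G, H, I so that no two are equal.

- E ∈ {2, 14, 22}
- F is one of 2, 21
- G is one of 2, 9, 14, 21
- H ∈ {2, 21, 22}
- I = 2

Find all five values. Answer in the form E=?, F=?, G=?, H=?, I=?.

E=14, F=21, G=9, H=22, I=2

I's domain is down to {2}, so I = 2. So E, F, G, H can't be 2.
F must be 21 (only option left). Eliminate 21 elsewhere: G, H.
H's domain is down to {22}, so H = 22. Strike 22 from E.
That leaves E = 14. So G can't be 14.
That leaves G = 9.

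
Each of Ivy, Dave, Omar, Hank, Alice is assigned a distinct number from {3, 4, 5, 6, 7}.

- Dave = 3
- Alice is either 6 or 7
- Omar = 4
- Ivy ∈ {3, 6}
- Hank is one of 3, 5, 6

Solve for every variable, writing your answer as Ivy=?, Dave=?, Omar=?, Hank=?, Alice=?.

Dave has just one choice, so Dave = 3. Remove 3 from Ivy, Hank.
Omar's domain is down to {4}, so Omar = 4.
Ivy has just one choice, so Ivy = 6. So Hank, Alice can't be 6.
Hank must be 5 (only option left).
Alice must be 7 (only option left).

Ivy=6, Dave=3, Omar=4, Hank=5, Alice=7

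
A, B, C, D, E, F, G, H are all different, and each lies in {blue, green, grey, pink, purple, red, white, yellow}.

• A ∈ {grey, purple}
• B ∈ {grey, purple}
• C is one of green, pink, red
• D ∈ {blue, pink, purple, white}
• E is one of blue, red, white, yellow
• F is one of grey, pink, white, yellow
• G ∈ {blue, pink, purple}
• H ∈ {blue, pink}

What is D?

The 8 variables draw from only 8 values {blue, green, grey, pink, purple, red, white, yellow}, so each is used; only C can be green, hence C = green.
The 7 still-open variables draw from only 7 values {blue, grey, pink, purple, red, white, yellow}, so each is used; only E can be red, hence E = red.
The 6 still-open variables draw from only 6 values {blue, grey, pink, purple, white, yellow}, so each is used; only F can be yellow, hence F = yellow.
The 5 still-open variables draw from only 5 values {blue, grey, pink, purple, white}, so each is used; only D can be white, hence D = white.

white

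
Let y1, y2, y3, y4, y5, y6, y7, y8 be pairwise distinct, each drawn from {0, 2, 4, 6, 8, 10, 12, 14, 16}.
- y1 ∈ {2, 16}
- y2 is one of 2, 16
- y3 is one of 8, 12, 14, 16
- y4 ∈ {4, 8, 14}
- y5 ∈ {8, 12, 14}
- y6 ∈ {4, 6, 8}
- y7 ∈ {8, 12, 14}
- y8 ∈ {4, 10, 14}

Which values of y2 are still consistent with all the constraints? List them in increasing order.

2, 16

The 8 variables together cover exactly {2, 4, 6, 8, 10, 12, 14, 16} — 8 values for 8 variables — and 6 appears only in y6's list, so y6 = 6.
The 7 still-open variables together cover exactly {2, 4, 8, 10, 12, 14, 16} — 7 values for 7 variables — and 10 appears only in y8's list, so y8 = 10.
The 6 still-open variables draw from only 6 values {2, 4, 8, 12, 14, 16}, so each is used; only y4 can be 4, hence y4 = 4.
The 2 variables y1 and y2 are confined to {2, 16}, which locks those values in; drop them from y3.
No further eliminations apply; y2 can still be any of 2, 16.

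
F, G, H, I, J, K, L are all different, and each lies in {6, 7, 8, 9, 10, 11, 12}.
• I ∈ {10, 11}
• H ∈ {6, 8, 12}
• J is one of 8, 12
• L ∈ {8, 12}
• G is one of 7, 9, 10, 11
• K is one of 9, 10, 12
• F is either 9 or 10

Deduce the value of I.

11

Among the 7 variables, 6 fits only H (and all 7 values in {6, 7, 8, 9, 10, 11, 12} must be used), so H = 6.
The 6 still-open variables draw from only 6 values {7, 8, 9, 10, 11, 12}, so each is used; only G can be 7, hence G = 7.
The 5 still-open variables draw from only 5 values {8, 9, 10, 11, 12}, so each is used; only I can be 11, hence I = 11.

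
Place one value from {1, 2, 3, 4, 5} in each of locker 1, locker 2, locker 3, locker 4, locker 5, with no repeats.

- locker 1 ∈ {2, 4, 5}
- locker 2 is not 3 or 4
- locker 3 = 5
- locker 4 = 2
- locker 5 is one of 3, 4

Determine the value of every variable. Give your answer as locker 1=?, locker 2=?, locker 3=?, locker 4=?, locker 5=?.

locker 1=4, locker 2=1, locker 3=5, locker 4=2, locker 5=3

locker 3 must be 5 (only option left). Strike 5 from locker 1, locker 2.
locker 4's domain is down to {2}, so locker 4 = 2. So locker 1, locker 2 can't be 2.
That leaves locker 1 = 4. Remove 4 from locker 5.
locker 2 must be 1 (only option left).
locker 5 has just one choice, so locker 5 = 3.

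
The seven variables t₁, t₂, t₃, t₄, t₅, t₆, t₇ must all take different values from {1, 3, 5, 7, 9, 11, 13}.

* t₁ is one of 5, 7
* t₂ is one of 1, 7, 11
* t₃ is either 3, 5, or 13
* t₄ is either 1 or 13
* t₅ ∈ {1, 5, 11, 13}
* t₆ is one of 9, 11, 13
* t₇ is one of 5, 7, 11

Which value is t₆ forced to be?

9

The 7 variables draw from only 7 values {1, 3, 5, 7, 9, 11, 13}, so each is used; only t₃ can be 3, hence t₃ = 3.
The 6 still-open variables together cover exactly {1, 5, 7, 9, 11, 13} — 6 values for 6 variables — and 9 appears only in t₆'s list, so t₆ = 9.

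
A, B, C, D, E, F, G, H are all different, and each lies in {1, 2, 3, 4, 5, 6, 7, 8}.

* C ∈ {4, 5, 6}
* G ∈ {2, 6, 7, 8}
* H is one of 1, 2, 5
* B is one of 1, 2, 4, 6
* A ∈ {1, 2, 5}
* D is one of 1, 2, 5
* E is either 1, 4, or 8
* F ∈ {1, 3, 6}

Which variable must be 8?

The 8 variables draw from only 8 values {1, 2, 3, 4, 5, 6, 7, 8}, so each is used; only F can be 3, hence F = 3.
The 7 still-open variables draw from only 7 values {1, 2, 4, 5, 6, 7, 8}, so each is used; only G can be 7, hence G = 7.
Among the 6 still-open variables, 8 fits only E (and all 6 values in {1, 2, 4, 5, 6, 8} must be used), so E = 8.

E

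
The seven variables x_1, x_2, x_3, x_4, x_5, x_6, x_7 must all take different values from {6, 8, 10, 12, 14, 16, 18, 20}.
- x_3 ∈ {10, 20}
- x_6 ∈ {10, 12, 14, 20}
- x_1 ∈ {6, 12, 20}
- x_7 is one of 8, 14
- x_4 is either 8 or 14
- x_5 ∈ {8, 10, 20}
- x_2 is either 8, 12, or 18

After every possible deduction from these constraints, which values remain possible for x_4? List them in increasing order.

Among the 7 variables, 6 fits only x_1 (and all 7 values in {6, 8, 10, 12, 14, 18, 20} must be used), so x_1 = 6.
Among the 6 still-open variables, 18 fits only x_2 (and all 6 values in {8, 10, 12, 14, 18, 20} must be used), so x_2 = 18.
The 5 still-open variables together cover exactly {8, 10, 12, 14, 20} — 5 values for 5 variables — and 12 appears only in x_6's list, so x_6 = 12.
x_4 and x_7 between them cover only {8, 14} — a naked pair. Remove those values from x_5.
No further eliminations apply; x_4 can still be any of 8, 14.

8, 14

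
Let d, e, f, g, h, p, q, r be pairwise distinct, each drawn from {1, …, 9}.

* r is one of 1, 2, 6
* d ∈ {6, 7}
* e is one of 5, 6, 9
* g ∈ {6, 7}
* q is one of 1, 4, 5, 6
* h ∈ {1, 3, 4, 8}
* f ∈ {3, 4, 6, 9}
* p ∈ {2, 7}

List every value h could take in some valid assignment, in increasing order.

3, 4, 8

d and g share exactly the 2 values {6, 7}; by pigeonhole those values go to them, so strike 6, 7 from e, f, p, q, r.
That leaves p = 2. Strike 2 from r.
That leaves r = 1. Eliminate 1 elsewhere: h, q.
No further eliminations apply; h can still be any of 3, 4, 8.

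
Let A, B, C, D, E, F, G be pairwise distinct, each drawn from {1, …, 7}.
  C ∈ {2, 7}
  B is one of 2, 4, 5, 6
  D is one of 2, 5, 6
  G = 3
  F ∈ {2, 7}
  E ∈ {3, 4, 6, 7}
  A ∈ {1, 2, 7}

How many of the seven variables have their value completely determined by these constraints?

2

G must be 3 (only option left). Remove 3 from E.
The 6 still-open variables together cover exactly {1, 2, 4, 5, 6, 7} — 6 values for 6 variables — and 1 appears only in A's list, so A = 1.
C and F share exactly the 2 values {2, 7}; by pigeonhole those values go to them, so strike 2, 7 from B, D, E.
Determined: A=1, G=3. The other variables each still have more than one consistent value. That makes 2.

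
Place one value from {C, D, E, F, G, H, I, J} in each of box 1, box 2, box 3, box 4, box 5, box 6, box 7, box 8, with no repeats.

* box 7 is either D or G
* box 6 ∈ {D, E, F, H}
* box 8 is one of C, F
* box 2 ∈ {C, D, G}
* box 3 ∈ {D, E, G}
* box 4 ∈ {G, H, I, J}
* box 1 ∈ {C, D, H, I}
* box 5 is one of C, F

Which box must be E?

The 8 variables together cover exactly {C, D, E, F, G, H, I, J} — 8 values for 8 variables — and J appears only in box 4's list, so box 4 = J.
The 7 still-open variables draw from only 7 values {C, D, E, F, G, H, I}, so each is used; only box 1 can be I, hence box 1 = I.
Among the 6 still-open variables, H fits only box 6 (and all 6 values in {C, D, E, F, G, H} must be used), so box 6 = H.
The 5 still-open variables draw from only 5 values {C, D, E, F, G}, so each is used; only box 3 can be E, hence box 3 = E.

box 3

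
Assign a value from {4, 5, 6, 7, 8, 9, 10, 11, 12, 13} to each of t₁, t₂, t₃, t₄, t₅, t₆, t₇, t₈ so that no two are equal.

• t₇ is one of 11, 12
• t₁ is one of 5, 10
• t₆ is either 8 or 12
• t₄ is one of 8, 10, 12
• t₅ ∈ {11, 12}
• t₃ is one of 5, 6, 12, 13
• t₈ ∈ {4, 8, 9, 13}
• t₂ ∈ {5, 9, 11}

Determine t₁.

5

t₅ and t₇ between them cover only {11, 12} — a naked pair. Remove those values from t₂, t₃, t₄, t₆.
t₆ must be 8 (only option left). Strike 8 from t₄, t₈.
That leaves t₄ = 10. Eliminate 10 elsewhere: t₁.
So t₁ = 5.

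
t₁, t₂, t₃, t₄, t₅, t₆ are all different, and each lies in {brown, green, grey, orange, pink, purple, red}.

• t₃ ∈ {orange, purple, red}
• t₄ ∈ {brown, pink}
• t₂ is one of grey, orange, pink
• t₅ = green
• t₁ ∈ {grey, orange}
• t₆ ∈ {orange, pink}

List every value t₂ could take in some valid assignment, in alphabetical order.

grey, orange, pink

t₅ must be green (only option left).
t₁, t₂, t₆ share exactly the 3 values {grey, orange, pink}; by pigeonhole those values go to them, so strike grey, orange, pink from t₃, t₄.
t₄ has just one choice, so t₄ = brown.
No further eliminations apply; t₂ can still be any of grey, orange, pink.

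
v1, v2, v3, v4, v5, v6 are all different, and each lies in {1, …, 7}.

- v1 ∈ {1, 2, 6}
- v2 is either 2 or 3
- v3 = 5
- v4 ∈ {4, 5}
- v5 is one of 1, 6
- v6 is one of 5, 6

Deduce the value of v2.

v3 has just one choice, so v3 = 5. So v4, v6 can't be 5.
v4 must be 4 (only option left).
That leaves v6 = 6. Remove 6 from v1, v5.
v5 must be 1 (only option left). So v1 can't be 1.
v1's domain is down to {2}, so v1 = 2. Remove 2 from v2.
So v2 = 3.

3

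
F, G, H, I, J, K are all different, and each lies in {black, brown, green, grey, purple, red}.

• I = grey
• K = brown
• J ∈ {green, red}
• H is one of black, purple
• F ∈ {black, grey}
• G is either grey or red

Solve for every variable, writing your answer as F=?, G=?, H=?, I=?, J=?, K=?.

F=black, G=red, H=purple, I=grey, J=green, K=brown

I's domain is down to {grey}, so I = grey. Remove grey from F, G.
K's domain is down to {brown}, so K = brown.
F must be black (only option left). Remove black from H.
G must be red (only option left). Eliminate red elsewhere: J.
H's domain is down to {purple}, so H = purple.
That leaves J = green.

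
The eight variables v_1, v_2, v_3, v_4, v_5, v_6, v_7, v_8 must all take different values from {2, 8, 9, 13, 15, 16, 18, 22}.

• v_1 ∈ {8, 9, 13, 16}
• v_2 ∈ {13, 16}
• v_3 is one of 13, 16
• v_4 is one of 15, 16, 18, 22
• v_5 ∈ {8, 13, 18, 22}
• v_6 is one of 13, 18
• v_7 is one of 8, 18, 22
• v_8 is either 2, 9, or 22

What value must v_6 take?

The 8 variables together cover exactly {2, 8, 9, 13, 15, 16, 18, 22} — 8 values for 8 variables — and 2 appears only in v_8's list, so v_8 = 2.
The 7 still-open variables together cover exactly {8, 9, 13, 15, 16, 18, 22} — 7 values for 7 variables — and 9 appears only in v_1's list, so v_1 = 9.
Among the 6 still-open variables, 15 fits only v_4 (and all 6 values in {8, 13, 15, 16, 18, 22} must be used), so v_4 = 15.
v_2 and v_3 share exactly the 2 values {13, 16}; by pigeonhole those values go to them, so strike 13, 16 from v_5, v_6.
So v_6 = 18.

18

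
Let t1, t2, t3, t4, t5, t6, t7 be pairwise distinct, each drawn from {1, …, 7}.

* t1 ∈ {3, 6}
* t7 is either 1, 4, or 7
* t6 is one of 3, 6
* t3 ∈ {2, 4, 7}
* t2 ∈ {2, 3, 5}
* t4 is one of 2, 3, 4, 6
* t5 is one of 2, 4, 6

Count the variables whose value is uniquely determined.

The 7 variables draw from only 7 values {1, 2, 3, 4, 5, 6, 7}, so each is used; only t7 can be 1, hence t7 = 1.
The 6 still-open variables draw from only 6 values {2, 3, 4, 5, 6, 7}, so each is used; only t2 can be 5, hence t2 = 5.
The 5 still-open variables together cover exactly {2, 3, 4, 6, 7} — 5 values for 5 variables — and 7 appears only in t3's list, so t3 = 7.
t1 and t6 between them cover only {3, 6} — a naked pair. Remove those values from t4, t5.
Determined: t2=5, t3=7, t7=1. The other variables each still have more than one consistent value. That makes 3.

3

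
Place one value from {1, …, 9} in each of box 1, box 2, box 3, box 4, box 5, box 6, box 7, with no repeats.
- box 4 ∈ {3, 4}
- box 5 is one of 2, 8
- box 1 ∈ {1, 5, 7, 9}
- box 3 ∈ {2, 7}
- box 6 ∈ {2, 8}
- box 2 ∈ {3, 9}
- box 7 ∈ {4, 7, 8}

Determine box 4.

3

box 5 and box 6 share exactly the 2 values {2, 8}; by pigeonhole those values go to them, so strike 2, 8 from box 3, box 7.
box 3 has just one choice, so box 3 = 7. Eliminate 7 elsewhere: box 1, box 7.
box 7 must be 4 (only option left). Eliminate 4 elsewhere: box 4.
So box 4 = 3.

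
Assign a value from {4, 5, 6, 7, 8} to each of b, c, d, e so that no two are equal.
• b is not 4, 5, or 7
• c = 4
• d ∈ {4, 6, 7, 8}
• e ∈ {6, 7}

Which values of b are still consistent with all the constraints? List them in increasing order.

c must be 4 (only option left). Strike 4 from d.
No further eliminations apply; b can still be any of 6, 8.

6, 8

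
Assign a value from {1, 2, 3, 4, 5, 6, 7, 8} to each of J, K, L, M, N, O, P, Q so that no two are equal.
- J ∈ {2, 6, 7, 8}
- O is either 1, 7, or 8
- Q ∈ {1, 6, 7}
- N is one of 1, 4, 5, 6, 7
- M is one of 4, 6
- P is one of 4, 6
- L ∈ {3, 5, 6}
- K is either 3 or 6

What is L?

5

Among the 8 variables, 2 fits only J (and all 8 values in {1, 2, 3, 4, 5, 6, 7, 8} must be used), so J = 2.
Among the 7 still-open variables, 8 fits only O (and all 7 values in {1, 3, 4, 5, 6, 7, 8} must be used), so O = 8.
The 2 variables M and P are confined to {4, 6}, which locks those values in; drop them from K, L, N, Q.
K has just one choice, so K = 3. Eliminate 3 elsewhere: L.
So L = 5.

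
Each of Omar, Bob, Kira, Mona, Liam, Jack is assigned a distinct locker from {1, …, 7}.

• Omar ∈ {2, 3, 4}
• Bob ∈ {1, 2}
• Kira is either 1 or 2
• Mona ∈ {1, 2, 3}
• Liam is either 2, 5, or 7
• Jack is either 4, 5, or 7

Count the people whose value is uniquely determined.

Bob and Kira share exactly the 2 values {1, 2}; by pigeonhole those values go to them, so strike 1, 2 from Omar, Mona, Liam.
That leaves Mona = 3. Strike 3 from Omar.
Omar must be 4 (only option left). So Jack can't be 4.
Determined: Omar=4, Mona=3. The other people each still have more than one consistent value. That makes 2.

2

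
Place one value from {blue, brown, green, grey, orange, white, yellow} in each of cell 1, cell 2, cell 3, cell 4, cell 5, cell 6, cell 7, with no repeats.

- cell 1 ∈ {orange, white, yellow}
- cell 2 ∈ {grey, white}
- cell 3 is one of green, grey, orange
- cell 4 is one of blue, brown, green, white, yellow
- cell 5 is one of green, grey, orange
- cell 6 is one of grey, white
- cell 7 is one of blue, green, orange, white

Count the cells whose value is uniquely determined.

3

Among the 7 variables, brown fits only cell 4 (and all 7 values in {blue, brown, green, grey, orange, white, yellow} must be used), so cell 4 = brown.
The 6 still-open variables draw from only 6 values {blue, green, grey, orange, white, yellow}, so each is used; only cell 7 can be blue, hence cell 7 = blue.
The 5 still-open variables draw from only 5 values {green, grey, orange, white, yellow}, so each is used; only cell 1 can be yellow, hence cell 1 = yellow.
The 2 variables cell 2 and cell 6 are confined to {grey, white}, which locks those values in; drop them from cell 3, cell 5.
Determined: cell 1=yellow, cell 4=brown, cell 7=blue. The other cells each still have more than one consistent value. That makes 3.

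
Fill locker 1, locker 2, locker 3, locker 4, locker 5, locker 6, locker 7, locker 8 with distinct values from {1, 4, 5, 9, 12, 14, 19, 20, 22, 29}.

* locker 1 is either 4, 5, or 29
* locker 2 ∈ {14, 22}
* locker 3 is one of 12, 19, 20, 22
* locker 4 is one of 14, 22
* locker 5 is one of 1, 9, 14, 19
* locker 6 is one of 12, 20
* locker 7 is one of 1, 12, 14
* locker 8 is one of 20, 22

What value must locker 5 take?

9

locker 2 and locker 4 share exactly the 2 values {14, 22}; by pigeonhole those values go to them, so strike 14, 22 from locker 3, locker 5, locker 7, locker 8.
locker 8's domain is down to {20}, so locker 8 = 20. Eliminate 20 elsewhere: locker 3, locker 6.
locker 6's domain is down to {12}, so locker 6 = 12. Strike 12 from locker 3, locker 7.
That leaves locker 7 = 1. Remove 1 from locker 5.
locker 3 has just one choice, so locker 3 = 19. Strike 19 from locker 5.
So locker 5 = 9.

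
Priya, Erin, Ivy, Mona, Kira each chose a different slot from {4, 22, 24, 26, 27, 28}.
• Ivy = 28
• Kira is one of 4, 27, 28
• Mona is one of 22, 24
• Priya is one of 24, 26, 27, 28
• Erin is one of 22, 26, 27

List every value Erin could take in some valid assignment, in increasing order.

Ivy's domain is down to {28}, so Ivy = 28. Strike 28 from Priya, Kira.
No further eliminations apply; Erin can still be any of 22, 26, 27.

22, 26, 27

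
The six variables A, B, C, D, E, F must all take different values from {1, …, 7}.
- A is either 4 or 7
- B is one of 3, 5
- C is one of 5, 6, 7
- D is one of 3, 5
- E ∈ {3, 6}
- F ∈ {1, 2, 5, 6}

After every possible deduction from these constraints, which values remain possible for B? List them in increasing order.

3, 5

B and D between them cover only {3, 5} — a naked pair. Remove those values from C, E, F.
E's domain is down to {6}, so E = 6. Eliminate 6 elsewhere: C, F.
That leaves C = 7. Strike 7 from A.
That leaves A = 4.
No further eliminations apply; B can still be any of 3, 5.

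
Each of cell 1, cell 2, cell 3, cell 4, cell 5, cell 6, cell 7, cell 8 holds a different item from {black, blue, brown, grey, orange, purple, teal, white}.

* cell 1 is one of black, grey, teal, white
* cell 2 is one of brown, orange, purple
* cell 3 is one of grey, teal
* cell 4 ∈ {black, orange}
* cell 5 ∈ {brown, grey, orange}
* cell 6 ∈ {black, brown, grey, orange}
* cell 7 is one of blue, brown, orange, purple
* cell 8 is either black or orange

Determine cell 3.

Among the 8 variables, blue fits only cell 7 (and all 8 values in {black, blue, brown, grey, orange, purple, teal, white} must be used), so cell 7 = blue.
Among the 7 still-open variables, purple fits only cell 2 (and all 7 values in {black, brown, grey, orange, purple, teal, white} must be used), so cell 2 = purple.
Among the 6 still-open variables, white fits only cell 1 (and all 6 values in {black, brown, grey, orange, teal, white} must be used), so cell 1 = white.
Among the 5 still-open variables, teal fits only cell 3 (and all 5 values in {black, brown, grey, orange, teal} must be used), so cell 3 = teal.

teal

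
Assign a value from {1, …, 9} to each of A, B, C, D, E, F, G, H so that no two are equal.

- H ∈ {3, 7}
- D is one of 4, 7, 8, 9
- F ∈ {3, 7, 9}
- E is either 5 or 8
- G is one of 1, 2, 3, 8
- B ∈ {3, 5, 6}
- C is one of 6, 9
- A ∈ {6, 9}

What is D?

4

A and C between them cover only {6, 9} — a naked pair. Remove those values from B, D, F.
F and H share exactly the 2 values {3, 7}; by pigeonhole those values go to them, so strike 3, 7 from B, D, G.
B has just one choice, so B = 5. Strike 5 from E.
E's domain is down to {8}, so E = 8. Eliminate 8 elsewhere: D, G.
So D = 4.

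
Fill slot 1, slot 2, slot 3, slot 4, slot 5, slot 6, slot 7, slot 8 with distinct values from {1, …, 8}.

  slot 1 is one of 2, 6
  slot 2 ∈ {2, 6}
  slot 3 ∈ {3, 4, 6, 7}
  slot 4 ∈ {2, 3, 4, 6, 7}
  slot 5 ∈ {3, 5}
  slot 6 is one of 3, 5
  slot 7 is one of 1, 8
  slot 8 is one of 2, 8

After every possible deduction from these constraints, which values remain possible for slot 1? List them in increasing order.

The 8 variables together cover exactly {1, 2, 3, 4, 5, 6, 7, 8} — 8 values for 8 variables — and 1 appears only in slot 7's list, so slot 7 = 1.
The 7 still-open variables draw from only 7 values {2, 3, 4, 5, 6, 7, 8}, so each is used; only slot 8 can be 8, hence slot 8 = 8.
slot 1 and slot 2 between them cover only {2, 6} — a naked pair. Remove those values from slot 3, slot 4.
The 2 variables slot 5 and slot 6 are confined to {3, 5}, which locks those values in; drop them from slot 3, slot 4.
No further eliminations apply; slot 1 can still be any of 2, 6.

2, 6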